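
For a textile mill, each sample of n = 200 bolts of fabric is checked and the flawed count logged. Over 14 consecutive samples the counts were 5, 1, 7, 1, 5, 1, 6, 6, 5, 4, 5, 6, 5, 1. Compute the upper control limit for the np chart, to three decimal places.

p̄ = Σdᵢ / (k·n) = 58 / (14 × 200) = 0.02071
UCL = np̄ + 3·√(np̄(1−p̄)) = 4.1429 + 3 × √(4.1429×0.97929) = 4.1429 + 3 × 2.0142 = 10.1855

10.185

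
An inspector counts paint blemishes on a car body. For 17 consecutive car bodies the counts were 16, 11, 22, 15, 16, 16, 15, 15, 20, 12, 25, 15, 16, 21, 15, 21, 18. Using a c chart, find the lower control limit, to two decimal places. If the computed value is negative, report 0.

4.63

c̄ = (16 + 11 + 22 + 15 + 16 + 16 + 15 + 15 + 20 + 12 + 25 + 15 + 16 + 21 + 15 + 21 + 18) / 17 = 289 / 17 = 17.0000
LCL = c̄ − 3√c̄ = 17.0000 − 3 × 4.1231 = 4.6307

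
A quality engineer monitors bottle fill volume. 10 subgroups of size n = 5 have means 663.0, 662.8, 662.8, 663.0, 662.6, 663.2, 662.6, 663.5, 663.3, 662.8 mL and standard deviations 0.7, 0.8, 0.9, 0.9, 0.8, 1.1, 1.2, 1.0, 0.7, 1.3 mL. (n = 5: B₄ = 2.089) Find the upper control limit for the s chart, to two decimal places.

s̄ = (0.7 + 0.8 + 0.9 + 0.9 + 0.8 + 1.1 + 1.2 + 1.0 + 0.7 + 1.3) / 10 = 0.9400
UCL_s = B₄·s̄ = 2.089 × 0.9400 = 1.9637

1.96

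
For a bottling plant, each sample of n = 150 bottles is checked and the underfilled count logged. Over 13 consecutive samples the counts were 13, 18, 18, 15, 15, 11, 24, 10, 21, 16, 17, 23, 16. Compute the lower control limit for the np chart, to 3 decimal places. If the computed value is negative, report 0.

5.138

p̄ = Σdᵢ / (k·n) = 217 / (13 × 150) = 0.11128
LCL = np̄ − 3·√(np̄(1−p̄)) = 16.6923 − 3 × 3.8516 = 5.1375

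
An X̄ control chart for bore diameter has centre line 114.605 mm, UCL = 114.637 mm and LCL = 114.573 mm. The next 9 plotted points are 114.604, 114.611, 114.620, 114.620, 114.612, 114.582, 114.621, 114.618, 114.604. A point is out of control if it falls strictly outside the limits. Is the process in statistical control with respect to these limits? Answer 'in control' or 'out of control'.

in control

All 9 points lie within [114.573, 114.637].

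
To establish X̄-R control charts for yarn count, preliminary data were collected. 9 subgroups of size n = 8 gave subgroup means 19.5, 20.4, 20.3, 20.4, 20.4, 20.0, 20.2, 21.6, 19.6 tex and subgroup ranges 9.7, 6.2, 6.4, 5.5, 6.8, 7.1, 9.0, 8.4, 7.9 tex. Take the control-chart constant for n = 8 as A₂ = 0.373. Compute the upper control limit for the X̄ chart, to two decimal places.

23.04

X̄̄ = (19.5 + 20.4 + 20.3 + 20.4 + 20.4 + 20.0 + 20.2 + 21.6 + 19.6) / 9 = 182.4000 / 9 = 20.2667
R̄ = (9.7 + 6.2 + 6.4 + 5.5 + 6.8 + 7.1 + 9.0 + 8.4 + 7.9) / 9 = 67.0000 / 9 = 7.4444
UCL = X̄̄ + A₂·R̄ = 20.2667 + 0.373 × 7.4444 = 23.0434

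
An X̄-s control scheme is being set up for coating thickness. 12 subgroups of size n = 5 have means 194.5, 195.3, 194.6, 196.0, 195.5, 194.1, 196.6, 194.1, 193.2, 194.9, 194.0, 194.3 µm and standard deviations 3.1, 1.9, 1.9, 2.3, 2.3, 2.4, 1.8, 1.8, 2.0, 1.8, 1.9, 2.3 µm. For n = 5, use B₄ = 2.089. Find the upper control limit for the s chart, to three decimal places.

s̄ = (3.1 + 1.9 + 1.9 + 2.3 + 2.3 + 2.4 + 1.8 + 1.8 + 2.0 + 1.8 + 1.9 + 2.3) / 12 = 2.1250
UCL_s = B₄·s̄ = 2.089 × 2.1250 = 4.4391

4.439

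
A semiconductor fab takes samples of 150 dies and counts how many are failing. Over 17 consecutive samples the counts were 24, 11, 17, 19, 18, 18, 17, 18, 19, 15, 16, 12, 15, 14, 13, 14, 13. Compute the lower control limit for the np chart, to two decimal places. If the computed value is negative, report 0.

p̄ = Σdᵢ / (k·n) = 273 / (17 × 150) = 0.10706
LCL = np̄ − 3·√(np̄(1−p̄)) = 16.0588 − 3 × 3.7868 = 4.6985

4.70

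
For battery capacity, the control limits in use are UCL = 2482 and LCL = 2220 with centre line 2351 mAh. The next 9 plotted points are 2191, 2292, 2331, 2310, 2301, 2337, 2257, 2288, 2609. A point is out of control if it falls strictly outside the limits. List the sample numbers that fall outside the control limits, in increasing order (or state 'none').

Compare each point to [2220, 2482]: sample 1 = 2191 < LCL; sample 9 = 2609 > UCL.

1, 9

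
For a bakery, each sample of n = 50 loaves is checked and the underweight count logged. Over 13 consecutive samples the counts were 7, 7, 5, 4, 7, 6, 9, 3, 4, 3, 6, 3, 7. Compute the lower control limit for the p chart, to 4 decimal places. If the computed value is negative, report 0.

0.0000

p̄ = Σdᵢ / (k·n) = 71 / (13 × 50) = 0.10923
LCL = p̄ − 3·√(p̄(1−p̄)/n) = 0.10923 − 3 × 0.04411 = -0.02311 → 0 (negative, so LCL = 0)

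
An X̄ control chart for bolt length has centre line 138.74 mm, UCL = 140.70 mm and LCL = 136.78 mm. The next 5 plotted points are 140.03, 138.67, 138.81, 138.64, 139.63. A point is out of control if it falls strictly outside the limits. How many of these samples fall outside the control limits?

0

All 5 points lie within [136.78, 140.70].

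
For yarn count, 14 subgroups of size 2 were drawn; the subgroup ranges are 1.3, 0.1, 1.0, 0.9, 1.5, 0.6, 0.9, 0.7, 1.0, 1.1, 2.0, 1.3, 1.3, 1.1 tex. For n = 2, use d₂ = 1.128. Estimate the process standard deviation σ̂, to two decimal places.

0.94

R̄ = (1.3 + 0.1 + 1.0 + 0.9 + 1.5 + 0.6 + 0.9 + 0.7 + 1.0 + 1.1 + 2.0 + 1.3 + 1.3 + 1.1) / 14 = 1.0571
σ̂ = R̄ / d₂ = 1.0571 / 1.128 = 0.9372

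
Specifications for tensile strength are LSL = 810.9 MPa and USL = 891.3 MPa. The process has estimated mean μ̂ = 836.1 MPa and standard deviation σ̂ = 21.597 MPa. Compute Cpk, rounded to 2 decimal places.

Cpu = (USL − μ̂) / (3σ̂) = (891.3 − 836.1) / (3 × 21.597) = 0.8520; Cpl = (μ̂ − LSL) / (3σ̂) = (836.1 − 810.9) / (3 × 21.597) = 0.3889; Cpk = min(Cpu, Cpl) = 0.3889

0.39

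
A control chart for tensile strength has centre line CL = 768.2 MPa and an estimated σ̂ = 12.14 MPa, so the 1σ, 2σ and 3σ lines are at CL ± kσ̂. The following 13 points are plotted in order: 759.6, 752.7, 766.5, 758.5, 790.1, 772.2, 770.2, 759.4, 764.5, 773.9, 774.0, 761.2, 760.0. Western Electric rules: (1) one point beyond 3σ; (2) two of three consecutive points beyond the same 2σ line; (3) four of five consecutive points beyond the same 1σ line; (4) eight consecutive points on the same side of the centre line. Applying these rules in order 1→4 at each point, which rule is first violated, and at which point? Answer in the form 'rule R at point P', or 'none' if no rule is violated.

Zone of each point (C = within 1σ̂, B = 1σ̂–2σ̂, A = 2σ̂–3σ̂, * = beyond 3σ̂; sign = side of CL): 1:-C, 2:-B, 3:-C, 4:-C, 5:+B, 6:+C, 7:+C, 8:-C, 9:-C, 10:+C, 11:+C, 12:-C, 13:-C
No rule fires across all 13 points.

none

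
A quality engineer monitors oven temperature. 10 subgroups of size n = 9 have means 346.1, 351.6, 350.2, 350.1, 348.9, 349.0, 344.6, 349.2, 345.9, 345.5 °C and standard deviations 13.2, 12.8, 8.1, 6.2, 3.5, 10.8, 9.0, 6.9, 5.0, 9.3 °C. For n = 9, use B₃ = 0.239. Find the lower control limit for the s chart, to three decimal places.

s̄ = (13.2 + 12.8 + 8.1 + 6.2 + 3.5 + 10.8 + 9.0 + 6.9 + 5.0 + 9.3) / 10 = 8.4800
LCL_s = B₃·s̄ = 0.239 × 8.4800 = 2.0267

2.027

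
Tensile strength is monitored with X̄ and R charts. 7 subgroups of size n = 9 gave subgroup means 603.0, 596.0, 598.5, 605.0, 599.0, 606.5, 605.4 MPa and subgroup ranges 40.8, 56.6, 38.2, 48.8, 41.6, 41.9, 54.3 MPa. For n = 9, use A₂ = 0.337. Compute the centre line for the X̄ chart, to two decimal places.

X̄̄ = (603.0 + 596.0 + 598.5 + 605.0 + 599.0 + 606.5 + 605.4) / 7 = 4213.4000 / 7 = 601.9143
CL = X̄̄ = 601.9143

601.91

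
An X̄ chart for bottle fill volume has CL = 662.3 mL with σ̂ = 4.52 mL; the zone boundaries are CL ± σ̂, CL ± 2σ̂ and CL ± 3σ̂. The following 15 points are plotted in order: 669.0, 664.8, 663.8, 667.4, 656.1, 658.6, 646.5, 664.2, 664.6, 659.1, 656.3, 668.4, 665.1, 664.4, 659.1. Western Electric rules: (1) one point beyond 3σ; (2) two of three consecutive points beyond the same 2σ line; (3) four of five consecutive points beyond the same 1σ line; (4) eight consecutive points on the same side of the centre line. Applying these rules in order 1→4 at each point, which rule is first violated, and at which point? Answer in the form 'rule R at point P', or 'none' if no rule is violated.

Zone of each point (C = within 1σ̂, B = 1σ̂–2σ̂, A = 2σ̂–3σ̂, * = beyond 3σ̂; sign = side of CL): 1:+B, 2:+C, 3:+C, 4:+B, 5:-B, 6:-C, 7:-*, 8:+C, 9:+C, 10:-C, 11:-B, 12:+B, 13:+C, 14:+C, 15:-C
Rule 1 (one point beyond the 3σ limits) is satisfied at point 7.

rule 1 at point 7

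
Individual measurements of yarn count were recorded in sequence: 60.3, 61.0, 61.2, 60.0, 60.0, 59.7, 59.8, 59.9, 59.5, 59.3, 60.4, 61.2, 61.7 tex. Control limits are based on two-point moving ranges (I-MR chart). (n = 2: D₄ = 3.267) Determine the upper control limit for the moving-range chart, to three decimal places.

Moving ranges: 0.7, 0.2, 1.2, 0.0, 0.3, 0.1, 0.1, 0.4, 0.2, 1.1, 0.8, 0.5; M̄R̄ = 5.6000 / 12 = 0.4667
UCL_MR = D₄·M̄R̄ = 3.267 × 0.4667 = 1.5246

1.525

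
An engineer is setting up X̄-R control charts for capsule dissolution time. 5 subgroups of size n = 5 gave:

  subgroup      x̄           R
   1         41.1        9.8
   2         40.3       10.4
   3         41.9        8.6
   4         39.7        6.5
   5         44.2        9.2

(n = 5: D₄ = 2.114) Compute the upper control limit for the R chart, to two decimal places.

R̄ = (9.8 + 10.4 + 8.6 + 6.5 + 9.2) / 5 = 44.5000 / 5 = 8.9000
UCL_R = D₄·R̄ = 2.114 × 8.9000 = 18.8146

18.81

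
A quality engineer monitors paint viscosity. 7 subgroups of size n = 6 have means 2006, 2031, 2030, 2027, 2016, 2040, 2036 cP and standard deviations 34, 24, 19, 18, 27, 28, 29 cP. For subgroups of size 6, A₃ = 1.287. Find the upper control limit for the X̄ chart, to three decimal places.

2059.482

X̄̄ = (2006 + 2031 + 2030 + 2027 + 2016 + 2040 + 2036) / 7 = 2026.5714
s̄ = (34 + 24 + 19 + 18 + 27 + 28 + 29) / 7 = 25.5714
UCL = X̄̄ + A₃·s̄ = 2026.5714 + 1.287 × 25.5714 = 2059.4819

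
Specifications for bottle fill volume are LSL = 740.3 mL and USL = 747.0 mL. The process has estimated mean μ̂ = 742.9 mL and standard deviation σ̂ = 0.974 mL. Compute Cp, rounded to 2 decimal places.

Cp = (USL − LSL) / (6σ̂) = (747.0 − 740.3) / (6 × 0.974) = 6.7000 / 5.8440 = 1.1465

1.15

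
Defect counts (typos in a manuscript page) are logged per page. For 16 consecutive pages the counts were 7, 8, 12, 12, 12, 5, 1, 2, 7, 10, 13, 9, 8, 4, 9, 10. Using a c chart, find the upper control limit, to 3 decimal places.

c̄ = (7 + 8 + 12 + 12 + 12 + 5 + 1 + 2 + 7 + 10 + 13 + 9 + 8 + 4 + 9 + 10) / 16 = 129 / 16 = 8.0625
UCL = c̄ + 3√c̄ = 8.0625 + 3 × √8.0625 = 8.0625 + 3 × 2.8395 = 16.5809

16.581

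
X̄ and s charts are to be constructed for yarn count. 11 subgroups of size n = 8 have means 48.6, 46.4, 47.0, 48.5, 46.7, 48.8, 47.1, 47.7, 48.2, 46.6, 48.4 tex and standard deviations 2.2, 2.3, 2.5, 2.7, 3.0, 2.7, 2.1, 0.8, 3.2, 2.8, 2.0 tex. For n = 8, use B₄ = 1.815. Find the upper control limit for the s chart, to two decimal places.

s̄ = (2.2 + 2.3 + 2.5 + 2.7 + 3.0 + 2.7 + 2.1 + 0.8 + 3.2 + 2.8 + 2.0) / 11 = 2.3909
UCL_s = B₄·s̄ = 1.815 × 2.3909 = 4.3395

4.34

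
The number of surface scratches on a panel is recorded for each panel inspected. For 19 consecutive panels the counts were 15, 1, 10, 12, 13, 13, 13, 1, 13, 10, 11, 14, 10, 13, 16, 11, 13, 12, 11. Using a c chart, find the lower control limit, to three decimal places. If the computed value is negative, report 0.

c̄ = (15 + 1 + 10 + 12 + 13 + 13 + 13 + 1 + 13 + 10 + 11 + 14 + 10 + 13 + 16 + 11 + 13 + 12 + 11) / 19 = 212 / 19 = 11.1579
LCL = c̄ − 3√c̄ = 11.1579 − 3 × 3.3403 = 1.1369

1.137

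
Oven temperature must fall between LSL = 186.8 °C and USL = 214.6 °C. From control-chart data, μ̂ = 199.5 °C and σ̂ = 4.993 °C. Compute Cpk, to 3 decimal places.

0.848

Cpu = (USL − μ̂) / (3σ̂) = (214.6 − 199.5) / (3 × 4.993) = 1.0081; Cpl = (μ̂ − LSL) / (3σ̂) = (199.5 − 186.8) / (3 × 4.993) = 0.8479; Cpk = min(Cpu, Cpl) = 0.8479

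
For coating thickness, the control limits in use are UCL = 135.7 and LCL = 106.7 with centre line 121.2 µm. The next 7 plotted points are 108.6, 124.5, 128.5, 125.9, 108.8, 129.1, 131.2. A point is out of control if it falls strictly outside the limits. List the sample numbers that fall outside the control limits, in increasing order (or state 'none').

none

All 7 points lie within [106.7, 135.7].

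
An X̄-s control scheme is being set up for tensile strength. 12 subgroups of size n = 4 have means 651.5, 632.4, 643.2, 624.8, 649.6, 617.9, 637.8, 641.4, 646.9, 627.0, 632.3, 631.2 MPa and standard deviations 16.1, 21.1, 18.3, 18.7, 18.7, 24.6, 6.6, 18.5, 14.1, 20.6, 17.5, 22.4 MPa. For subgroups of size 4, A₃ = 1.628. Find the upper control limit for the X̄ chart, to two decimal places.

665.80

X̄̄ = (651.5 + 632.4 + 643.2 + 624.8 + 649.6 + 617.9 + 637.8 + 641.4 + 646.9 + 627.0 + 632.3 + 631.2) / 12 = 636.3333
s̄ = (16.1 + 21.1 + 18.3 + 18.7 + 18.7 + 24.6 + 6.6 + 18.5 + 14.1 + 20.6 + 17.5 + 22.4) / 12 = 18.1000
UCL = X̄̄ + A₃·s̄ = 636.3333 + 1.628 × 18.1000 = 665.8001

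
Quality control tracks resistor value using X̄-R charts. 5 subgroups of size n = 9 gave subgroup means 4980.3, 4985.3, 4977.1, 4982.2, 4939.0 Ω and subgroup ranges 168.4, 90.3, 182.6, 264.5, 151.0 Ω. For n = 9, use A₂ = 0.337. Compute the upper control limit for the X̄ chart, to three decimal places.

5030.528

X̄̄ = (4980.3 + 4985.3 + 4977.1 + 4982.2 + 4939.0) / 5 = 24863.9000 / 5 = 4972.7800
R̄ = (168.4 + 90.3 + 182.6 + 264.5 + 151.0) / 5 = 856.8000 / 5 = 171.3600
UCL = X̄̄ + A₂·R̄ = 4972.7800 + 0.337 × 171.3600 = 5030.5283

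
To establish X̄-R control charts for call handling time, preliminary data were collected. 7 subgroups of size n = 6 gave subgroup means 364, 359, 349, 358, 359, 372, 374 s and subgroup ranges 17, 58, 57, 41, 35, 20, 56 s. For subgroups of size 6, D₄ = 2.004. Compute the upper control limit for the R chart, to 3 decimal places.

81.305

R̄ = (17 + 58 + 57 + 41 + 35 + 20 + 56) / 7 = 284.0000 / 7 = 40.5714
UCL_R = D₄·R̄ = 2.004 × 40.5714 = 81.3051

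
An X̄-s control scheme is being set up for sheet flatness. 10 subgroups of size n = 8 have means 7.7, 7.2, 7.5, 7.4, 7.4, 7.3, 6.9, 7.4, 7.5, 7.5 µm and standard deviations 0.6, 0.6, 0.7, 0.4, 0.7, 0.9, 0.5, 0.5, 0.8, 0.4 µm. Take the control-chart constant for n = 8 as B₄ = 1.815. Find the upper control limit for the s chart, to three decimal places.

s̄ = (0.6 + 0.6 + 0.7 + 0.4 + 0.7 + 0.9 + 0.5 + 0.5 + 0.8 + 0.4) / 10 = 0.6100
UCL_s = B₄·s̄ = 1.815 × 0.6100 = 1.1071

1.107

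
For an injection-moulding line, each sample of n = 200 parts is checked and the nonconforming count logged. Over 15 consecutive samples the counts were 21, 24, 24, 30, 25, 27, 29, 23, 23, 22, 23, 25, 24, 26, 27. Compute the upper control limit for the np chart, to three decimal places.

38.866

p̄ = Σdᵢ / (k·n) = 373 / (15 × 200) = 0.12433
UCL = np̄ + 3·√(np̄(1−p̄)) = 24.8667 + 3 × √(24.8667×0.87567) = 24.8667 + 3 × 4.6664 = 38.8657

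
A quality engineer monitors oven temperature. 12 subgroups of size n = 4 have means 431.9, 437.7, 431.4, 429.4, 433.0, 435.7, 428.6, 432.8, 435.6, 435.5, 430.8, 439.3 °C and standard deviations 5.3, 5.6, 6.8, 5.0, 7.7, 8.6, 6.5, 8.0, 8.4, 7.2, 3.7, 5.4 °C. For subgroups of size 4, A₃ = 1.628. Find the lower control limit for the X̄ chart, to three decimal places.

422.866

X̄̄ = (431.9 + 437.7 + 431.4 + 429.4 + 433.0 + 435.7 + 428.6 + 432.8 + 435.6 + 435.5 + 430.8 + 439.3) / 12 = 433.4750
s̄ = (5.3 + 5.6 + 6.8 + 5.0 + 7.7 + 8.6 + 6.5 + 8.0 + 8.4 + 7.2 + 3.7 + 5.4) / 12 = 6.5167
LCL = X̄̄ − A₃·s̄ = 433.4750 − 1.628 × 6.5167 = 422.8659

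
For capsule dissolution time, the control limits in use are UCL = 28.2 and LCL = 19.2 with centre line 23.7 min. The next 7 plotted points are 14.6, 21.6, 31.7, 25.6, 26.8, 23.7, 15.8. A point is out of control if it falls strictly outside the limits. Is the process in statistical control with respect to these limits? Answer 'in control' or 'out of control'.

Compare each point to [19.2, 28.2]: sample 1 = 14.6 < LCL; sample 3 = 31.7 > UCL; sample 7 = 15.8 < LCL.

out of control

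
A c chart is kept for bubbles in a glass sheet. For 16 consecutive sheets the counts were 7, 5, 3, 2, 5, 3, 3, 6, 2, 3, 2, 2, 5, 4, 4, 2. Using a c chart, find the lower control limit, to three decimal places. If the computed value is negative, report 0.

0.000

c̄ = (7 + 5 + 3 + 2 + 5 + 3 + 3 + 6 + 2 + 3 + 2 + 2 + 5 + 4 + 4 + 2) / 16 = 58 / 16 = 3.6250
LCL = c̄ − 3√c̄ = 3.6250 − 3 × 1.9039 = -2.0868 → 0 (cannot be negative)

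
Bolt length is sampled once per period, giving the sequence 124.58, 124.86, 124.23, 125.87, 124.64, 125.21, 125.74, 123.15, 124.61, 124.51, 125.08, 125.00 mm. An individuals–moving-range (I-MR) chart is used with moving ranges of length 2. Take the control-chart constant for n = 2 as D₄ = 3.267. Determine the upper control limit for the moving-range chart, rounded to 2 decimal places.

Moving ranges: 0.28, 0.63, 1.64, 1.23, 0.57, 0.53, 2.59, 1.46, 0.10, 0.57, 0.08; M̄R̄ = 9.6800 / 11 = 0.8800
UCL_MR = D₄·M̄R̄ = 3.267 × 0.8800 = 2.8750

2.87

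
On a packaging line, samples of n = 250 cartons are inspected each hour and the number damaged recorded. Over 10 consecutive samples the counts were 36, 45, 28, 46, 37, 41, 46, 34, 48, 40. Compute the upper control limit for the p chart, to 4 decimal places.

p̄ = Σdᵢ / (k·n) = 401 / (10 × 250) = 0.16040
UCL = p̄ + 3·√(p̄(1−p̄)/n) = 0.16040 + 3 × √(0.16040×0.83960/250) = 0.16040 + 3 × 0.02321 = 0.23003

0.2300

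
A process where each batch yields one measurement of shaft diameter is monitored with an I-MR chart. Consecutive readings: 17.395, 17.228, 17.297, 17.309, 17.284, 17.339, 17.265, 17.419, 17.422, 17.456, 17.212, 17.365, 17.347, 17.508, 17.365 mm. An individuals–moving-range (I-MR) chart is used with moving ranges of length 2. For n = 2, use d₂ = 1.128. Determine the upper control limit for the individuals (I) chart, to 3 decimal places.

17.597

X̄ = (17.395 + 17.228 + 17.297 + 17.309 + 17.284 + 17.339 + 17.265 + 17.419 + 17.422 + 17.456 + 17.212 + 17.365 + 17.347 + 17.508 + 17.365) / 15 = 17.3474
Moving ranges: 0.167, 0.069, 0.012, 0.025, 0.055, 0.074, 0.154, 0.003, 0.034, 0.244, 0.153, 0.018, 0.161, 0.143; M̄R̄ = 1.3120 / 14 = 0.0937
UCL = X̄ + 3·M̄R̄/d₂ = 17.3474 + 3 × 0.0937 / 1.128 = 17.5966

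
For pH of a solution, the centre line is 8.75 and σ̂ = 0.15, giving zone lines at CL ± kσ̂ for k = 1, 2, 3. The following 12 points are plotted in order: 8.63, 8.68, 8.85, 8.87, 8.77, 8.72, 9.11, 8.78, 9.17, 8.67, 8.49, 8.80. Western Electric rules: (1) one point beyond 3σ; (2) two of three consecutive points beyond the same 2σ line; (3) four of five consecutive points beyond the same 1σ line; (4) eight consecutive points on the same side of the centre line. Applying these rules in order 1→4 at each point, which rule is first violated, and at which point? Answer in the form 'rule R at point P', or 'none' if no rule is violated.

Zone of each point (C = within 1σ̂, B = 1σ̂–2σ̂, A = 2σ̂–3σ̂, * = beyond 3σ̂; sign = side of CL): 1:-C, 2:-C, 3:+C, 4:+C, 5:+C, 6:-C, 7:+A, 8:+C, 9:+A, 10:-C, 11:-B, 12:+C
Rule 2 (two of three consecutive points beyond the same 2σ limit) is satisfied at point 9.

rule 2 at point 9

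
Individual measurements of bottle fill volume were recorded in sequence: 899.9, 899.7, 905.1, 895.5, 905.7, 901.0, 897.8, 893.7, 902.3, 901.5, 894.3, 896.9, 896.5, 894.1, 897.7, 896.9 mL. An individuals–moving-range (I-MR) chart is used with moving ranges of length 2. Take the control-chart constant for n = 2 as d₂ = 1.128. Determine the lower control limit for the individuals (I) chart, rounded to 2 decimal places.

887.35

X̄ = (899.9 + 899.7 + 905.1 + 895.5 + 905.7 + 901.0 + 897.8 + 893.7 + 902.3 + 901.5 + 894.3 + 896.9 + 896.5 + 894.1 + 897.7 + 896.9) / 16 = 898.6625
Moving ranges: 0.2, 5.4, 9.6, 10.2, 4.7, 3.2, 4.1, 8.6, 0.8, 7.2, 2.6, 0.4, 2.4, 3.6, 0.8; M̄R̄ = 63.8000 / 15 = 4.2533
LCL = X̄ − 3·M̄R̄/d₂ = 898.6625 − 3 × 4.2533 / 1.128 = 887.3504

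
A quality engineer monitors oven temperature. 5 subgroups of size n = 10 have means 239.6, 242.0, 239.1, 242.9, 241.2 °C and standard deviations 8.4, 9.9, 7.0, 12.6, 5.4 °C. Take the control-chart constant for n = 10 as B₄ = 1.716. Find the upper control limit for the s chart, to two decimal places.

s̄ = (8.4 + 9.9 + 7.0 + 12.6 + 5.4) / 5 = 8.6600
UCL_s = B₄·s̄ = 1.716 × 8.6600 = 14.8606

14.86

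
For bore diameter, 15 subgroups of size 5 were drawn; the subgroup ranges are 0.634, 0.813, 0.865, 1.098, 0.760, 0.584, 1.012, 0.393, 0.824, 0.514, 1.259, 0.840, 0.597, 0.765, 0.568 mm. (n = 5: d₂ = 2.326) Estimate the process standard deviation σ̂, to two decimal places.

R̄ = (0.634 + 0.813 + 0.865 + 1.098 + 0.760 + 0.584 + 1.012 + 0.393 + 0.824 + 0.514 + 1.259 + 0.840 + 0.597 + 0.765 + 0.568) / 15 = 0.7684
σ̂ = R̄ / d₂ = 0.7684 / 2.326 = 0.3304

0.33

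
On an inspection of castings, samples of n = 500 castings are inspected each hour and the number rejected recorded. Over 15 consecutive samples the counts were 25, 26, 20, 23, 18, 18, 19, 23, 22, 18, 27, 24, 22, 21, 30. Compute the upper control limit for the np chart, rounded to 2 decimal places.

36.28

p̄ = Σdᵢ / (k·n) = 336 / (15 × 500) = 0.04480
UCL = np̄ + 3·√(np̄(1−p̄)) = 22.4000 + 3 × √(22.4000×0.95520) = 22.4000 + 3 × 4.6256 = 36.2769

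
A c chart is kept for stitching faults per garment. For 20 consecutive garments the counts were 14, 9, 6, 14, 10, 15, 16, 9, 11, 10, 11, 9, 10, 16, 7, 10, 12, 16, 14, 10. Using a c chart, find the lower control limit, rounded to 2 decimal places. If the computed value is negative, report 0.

1.30

c̄ = (14 + 9 + 6 + 14 + 10 + 15 + 16 + 9 + 11 + 10 + 11 + 9 + 10 + 16 + 7 + 10 + 12 + 16 + 14 + 10) / 20 = 229 / 20 = 11.4500
LCL = c̄ − 3√c̄ = 11.4500 − 3 × 3.3838 = 1.2986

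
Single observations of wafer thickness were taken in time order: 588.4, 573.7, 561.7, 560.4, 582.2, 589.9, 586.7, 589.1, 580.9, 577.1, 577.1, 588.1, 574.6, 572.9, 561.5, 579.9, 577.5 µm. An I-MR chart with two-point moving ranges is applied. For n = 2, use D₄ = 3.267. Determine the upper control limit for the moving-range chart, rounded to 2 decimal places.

Moving ranges: 14.7, 12.0, 1.3, 21.8, 7.7, 3.2, 2.4, 8.2, 3.8, 0.0, 11.0, 13.5, 1.7, 11.4, 18.4, 2.4; M̄R̄ = 133.5000 / 16 = 8.3438
UCL_MR = D₄·M̄R̄ = 3.267 × 8.3438 = 27.2590

27.26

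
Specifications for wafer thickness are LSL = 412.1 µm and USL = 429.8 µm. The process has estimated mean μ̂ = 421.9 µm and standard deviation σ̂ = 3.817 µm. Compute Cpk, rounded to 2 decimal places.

0.69

Cpu = (USL − μ̂) / (3σ̂) = (429.8 − 421.9) / (3 × 3.817) = 0.6899; Cpl = (μ̂ − LSL) / (3σ̂) = (421.9 − 412.1) / (3 × 3.817) = 0.8558; Cpk = min(Cpu, Cpl) = 0.6899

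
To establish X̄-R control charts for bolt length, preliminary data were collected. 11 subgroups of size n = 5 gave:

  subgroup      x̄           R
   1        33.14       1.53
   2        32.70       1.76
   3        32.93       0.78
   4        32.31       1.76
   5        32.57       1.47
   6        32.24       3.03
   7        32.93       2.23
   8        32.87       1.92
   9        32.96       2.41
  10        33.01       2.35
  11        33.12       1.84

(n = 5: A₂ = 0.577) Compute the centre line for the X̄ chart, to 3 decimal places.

32.798

X̄̄ = (33.14 + 32.70 + 32.93 + 32.31 + 32.57 + 32.24 + 32.93 + 32.87 + 32.96 + 33.01 + 33.12) / 11 = 360.7800 / 11 = 32.7982
CL = X̄̄ = 32.7982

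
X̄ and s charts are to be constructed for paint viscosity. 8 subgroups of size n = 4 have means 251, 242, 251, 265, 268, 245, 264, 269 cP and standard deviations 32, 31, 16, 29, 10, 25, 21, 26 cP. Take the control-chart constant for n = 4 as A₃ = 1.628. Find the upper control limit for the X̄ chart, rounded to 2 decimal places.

X̄̄ = (251 + 242 + 251 + 265 + 268 + 245 + 264 + 269) / 8 = 256.8750
s̄ = (32 + 31 + 16 + 29 + 10 + 25 + 21 + 26) / 8 = 23.7500
UCL = X̄̄ + A₃·s̄ = 256.8750 + 1.628 × 23.7500 = 295.5400

295.54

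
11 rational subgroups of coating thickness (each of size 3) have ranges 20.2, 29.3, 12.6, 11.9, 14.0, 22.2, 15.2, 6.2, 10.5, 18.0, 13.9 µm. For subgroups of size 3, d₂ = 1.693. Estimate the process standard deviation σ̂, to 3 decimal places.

9.343

R̄ = (20.2 + 29.3 + 12.6 + 11.9 + 14.0 + 22.2 + 15.2 + 6.2 + 10.5 + 18.0 + 13.9) / 11 = 15.8182
σ̂ = R̄ / d₂ = 15.8182 / 1.693 = 9.3433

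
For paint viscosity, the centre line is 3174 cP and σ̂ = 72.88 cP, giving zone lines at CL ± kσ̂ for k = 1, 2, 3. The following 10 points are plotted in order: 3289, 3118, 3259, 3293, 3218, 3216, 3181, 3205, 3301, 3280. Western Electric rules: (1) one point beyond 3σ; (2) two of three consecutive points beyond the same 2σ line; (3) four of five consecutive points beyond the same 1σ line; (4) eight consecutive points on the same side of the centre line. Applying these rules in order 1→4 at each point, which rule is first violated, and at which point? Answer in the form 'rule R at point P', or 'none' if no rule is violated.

Zone of each point (C = within 1σ̂, B = 1σ̂–2σ̂, A = 2σ̂–3σ̂, * = beyond 3σ̂; sign = side of CL): 1:+B, 2:-C, 3:+B, 4:+B, 5:+C, 6:+C, 7:+C, 8:+C, 9:+B, 10:+B
Rule 4 (eight consecutive points on the same side of the centre line) is satisfied at point 10.

rule 4 at point 10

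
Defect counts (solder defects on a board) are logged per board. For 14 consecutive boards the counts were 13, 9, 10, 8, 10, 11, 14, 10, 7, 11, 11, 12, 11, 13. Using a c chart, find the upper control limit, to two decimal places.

c̄ = (13 + 9 + 10 + 8 + 10 + 11 + 14 + 10 + 7 + 11 + 11 + 12 + 11 + 13) / 14 = 150 / 14 = 10.7143
UCL = c̄ + 3√c̄ = 10.7143 + 3 × √10.7143 = 10.7143 + 3 × 3.2733 = 20.5341

20.53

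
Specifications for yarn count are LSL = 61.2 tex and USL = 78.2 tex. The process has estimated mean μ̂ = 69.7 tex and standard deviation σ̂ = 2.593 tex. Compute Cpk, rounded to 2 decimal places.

1.09

Cpu = (USL − μ̂) / (3σ̂) = (78.2 − 69.7) / (3 × 2.593) = 1.0927; Cpl = (μ̂ − LSL) / (3σ̂) = (69.7 − 61.2) / (3 × 2.593) = 1.0927; Cpk = min(Cpu, Cpl) = 1.0927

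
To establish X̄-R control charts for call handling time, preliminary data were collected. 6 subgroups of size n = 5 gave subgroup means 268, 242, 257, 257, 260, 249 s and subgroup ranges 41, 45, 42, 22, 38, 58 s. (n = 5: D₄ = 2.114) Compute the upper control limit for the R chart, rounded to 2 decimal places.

R̄ = (41 + 45 + 42 + 22 + 38 + 58) / 6 = 246.0000 / 6 = 41.0000
UCL_R = D₄·R̄ = 2.114 × 41.0000 = 86.6740

86.67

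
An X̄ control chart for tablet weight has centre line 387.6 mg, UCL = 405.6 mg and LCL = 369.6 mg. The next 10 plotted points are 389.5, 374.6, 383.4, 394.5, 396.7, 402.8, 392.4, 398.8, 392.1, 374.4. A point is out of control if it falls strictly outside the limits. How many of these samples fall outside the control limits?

0

All 10 points lie within [369.6, 405.6].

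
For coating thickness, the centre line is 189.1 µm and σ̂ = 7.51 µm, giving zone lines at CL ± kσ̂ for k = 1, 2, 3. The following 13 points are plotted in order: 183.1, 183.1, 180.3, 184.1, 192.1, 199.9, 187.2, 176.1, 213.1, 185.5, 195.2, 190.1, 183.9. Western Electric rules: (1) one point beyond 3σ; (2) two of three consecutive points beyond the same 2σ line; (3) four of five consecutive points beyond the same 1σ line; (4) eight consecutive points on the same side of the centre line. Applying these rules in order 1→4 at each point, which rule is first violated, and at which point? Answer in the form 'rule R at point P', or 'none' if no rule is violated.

rule 1 at point 9

Zone of each point (C = within 1σ̂, B = 1σ̂–2σ̂, A = 2σ̂–3σ̂, * = beyond 3σ̂; sign = side of CL): 1:-C, 2:-C, 3:-B, 4:-C, 5:+C, 6:+B, 7:-C, 8:-B, 9:+*, 10:-C, 11:+C, 12:+C, 13:-C
Rule 1 (one point beyond the 3σ limits) is satisfied at point 9.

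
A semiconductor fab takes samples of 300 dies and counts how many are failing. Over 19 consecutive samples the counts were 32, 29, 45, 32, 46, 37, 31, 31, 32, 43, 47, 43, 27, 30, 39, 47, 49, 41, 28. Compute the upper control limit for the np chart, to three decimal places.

p̄ = Σdᵢ / (k·n) = 709 / (19 × 300) = 0.12439
UCL = np̄ + 3·√(np̄(1−p̄)) = 37.3158 + 3 × √(37.3158×0.87561) = 37.3158 + 3 × 5.7161 = 54.4642

54.464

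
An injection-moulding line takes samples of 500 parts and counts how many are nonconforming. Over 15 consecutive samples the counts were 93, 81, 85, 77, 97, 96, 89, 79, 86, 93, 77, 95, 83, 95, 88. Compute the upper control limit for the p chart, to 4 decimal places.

0.2262

p̄ = Σdᵢ / (k·n) = 1314 / (15 × 500) = 0.17520
UCL = p̄ + 3·√(p̄(1−p̄)/n) = 0.17520 + 3 × √(0.17520×0.82480/500) = 0.17520 + 3 × 0.01700 = 0.22620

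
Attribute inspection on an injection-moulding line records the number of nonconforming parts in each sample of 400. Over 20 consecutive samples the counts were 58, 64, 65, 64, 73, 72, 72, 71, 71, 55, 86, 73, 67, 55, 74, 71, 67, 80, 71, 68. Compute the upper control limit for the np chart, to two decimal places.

91.50

p̄ = Σdᵢ / (k·n) = 1377 / (20 × 400) = 0.17213
UCL = np̄ + 3·√(np̄(1−p̄)) = 68.8500 + 3 × √(68.8500×0.82788) = 68.8500 + 3 × 7.5498 = 91.4993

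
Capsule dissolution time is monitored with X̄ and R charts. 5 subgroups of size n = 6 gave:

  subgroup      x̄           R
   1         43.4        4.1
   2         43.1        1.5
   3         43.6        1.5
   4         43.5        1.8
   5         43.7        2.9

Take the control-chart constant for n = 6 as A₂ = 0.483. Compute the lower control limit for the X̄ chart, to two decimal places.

42.32

X̄̄ = (43.4 + 43.1 + 43.6 + 43.5 + 43.7) / 5 = 217.3000 / 5 = 43.4600
R̄ = (4.1 + 1.5 + 1.5 + 1.8 + 2.9) / 5 = 11.8000 / 5 = 2.3600
LCL = X̄̄ − A₂·R̄ = 43.4600 − 0.483 × 2.3600 = 42.3201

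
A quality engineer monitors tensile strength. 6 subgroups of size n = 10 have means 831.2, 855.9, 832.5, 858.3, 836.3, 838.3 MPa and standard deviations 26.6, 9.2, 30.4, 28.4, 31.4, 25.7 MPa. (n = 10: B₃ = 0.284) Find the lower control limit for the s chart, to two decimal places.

7.18

s̄ = (26.6 + 9.2 + 30.4 + 28.4 + 31.4 + 25.7) / 6 = 25.2833
LCL_s = B₃·s̄ = 0.284 × 25.2833 = 7.1805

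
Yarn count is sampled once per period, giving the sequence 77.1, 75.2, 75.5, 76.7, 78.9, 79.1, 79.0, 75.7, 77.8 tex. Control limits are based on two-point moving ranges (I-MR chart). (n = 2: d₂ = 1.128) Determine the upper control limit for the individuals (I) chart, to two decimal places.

80.98

X̄ = (77.1 + 75.2 + 75.5 + 76.7 + 78.9 + 79.1 + 79.0 + 75.7 + 77.8) / 9 = 77.2222
Moving ranges: 1.9, 0.3, 1.2, 2.2, 0.2, 0.1, 3.3, 2.1; M̄R̄ = 11.3000 / 8 = 1.4125
UCL = X̄ + 3·M̄R̄/d₂ = 77.2222 + 3 × 1.4125 / 1.128 = 80.9789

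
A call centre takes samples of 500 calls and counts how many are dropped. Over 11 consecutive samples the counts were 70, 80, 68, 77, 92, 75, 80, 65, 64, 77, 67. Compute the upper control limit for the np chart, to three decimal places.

97.924

p̄ = Σdᵢ / (k·n) = 815 / (11 × 500) = 0.14818
UCL = np̄ + 3·√(np̄(1−p̄)) = 74.0909 + 3 × √(74.0909×0.85182) = 74.0909 + 3 × 7.9443 = 97.9238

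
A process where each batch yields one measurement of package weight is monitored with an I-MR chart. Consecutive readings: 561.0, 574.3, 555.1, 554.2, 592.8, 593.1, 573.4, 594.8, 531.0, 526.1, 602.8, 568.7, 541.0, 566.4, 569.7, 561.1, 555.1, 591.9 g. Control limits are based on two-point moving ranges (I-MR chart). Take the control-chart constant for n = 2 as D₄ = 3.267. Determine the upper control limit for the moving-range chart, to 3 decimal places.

Moving ranges: 13.3, 19.2, 0.9, 38.6, 0.3, 19.7, 21.4, 63.8, 4.9, 76.7, 34.1, 27.7, 25.4, 3.3, 8.6, 6.0, 36.8; M̄R̄ = 400.7000 / 17 = 23.5706
UCL_MR = D₄·M̄R̄ = 3.267 × 23.5706 = 77.0051

77.005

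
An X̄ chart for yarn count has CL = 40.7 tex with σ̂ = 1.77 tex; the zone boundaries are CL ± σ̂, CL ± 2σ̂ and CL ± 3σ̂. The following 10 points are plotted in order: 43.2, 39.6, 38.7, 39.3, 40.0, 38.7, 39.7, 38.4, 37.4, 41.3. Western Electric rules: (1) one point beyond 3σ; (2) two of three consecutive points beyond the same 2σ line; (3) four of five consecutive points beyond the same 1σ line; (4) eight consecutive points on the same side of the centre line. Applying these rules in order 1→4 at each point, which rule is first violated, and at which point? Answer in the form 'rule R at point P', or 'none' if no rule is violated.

Zone of each point (C = within 1σ̂, B = 1σ̂–2σ̂, A = 2σ̂–3σ̂, * = beyond 3σ̂; sign = side of CL): 1:+B, 2:-C, 3:-B, 4:-C, 5:-C, 6:-B, 7:-C, 8:-B, 9:-B, 10:+C
Rule 4 (eight consecutive points on the same side of the centre line) is satisfied at point 9.

rule 4 at point 9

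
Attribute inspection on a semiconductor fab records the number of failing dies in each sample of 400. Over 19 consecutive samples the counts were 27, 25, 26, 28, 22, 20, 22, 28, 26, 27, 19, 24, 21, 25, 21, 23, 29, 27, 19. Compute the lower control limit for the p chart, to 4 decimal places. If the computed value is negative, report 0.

0.0247

p̄ = Σdᵢ / (k·n) = 459 / (19 × 400) = 0.06039
LCL = p̄ − 3·√(p̄(1−p̄)/n) = 0.06039 − 3 × 0.01191 = 0.02466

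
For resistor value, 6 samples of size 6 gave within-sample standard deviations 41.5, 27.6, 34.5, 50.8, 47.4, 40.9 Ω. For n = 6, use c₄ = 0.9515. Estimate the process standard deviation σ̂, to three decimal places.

42.512

s̄ = (41.5 + 27.6 + 34.5 + 50.8 + 47.4 + 40.9) / 6 = 40.4500
σ̂ = s̄ / c₄ = 40.4500 / 0.9515 = 42.5118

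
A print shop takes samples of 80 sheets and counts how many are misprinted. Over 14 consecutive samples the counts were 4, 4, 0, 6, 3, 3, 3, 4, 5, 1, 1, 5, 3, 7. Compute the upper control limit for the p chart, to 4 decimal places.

0.1124

p̄ = Σdᵢ / (k·n) = 49 / (14 × 80) = 0.04375
UCL = p̄ + 3·√(p̄(1−p̄)/n) = 0.04375 + 3 × √(0.04375×0.95625/80) = 0.04375 + 3 × 0.02287 = 0.11235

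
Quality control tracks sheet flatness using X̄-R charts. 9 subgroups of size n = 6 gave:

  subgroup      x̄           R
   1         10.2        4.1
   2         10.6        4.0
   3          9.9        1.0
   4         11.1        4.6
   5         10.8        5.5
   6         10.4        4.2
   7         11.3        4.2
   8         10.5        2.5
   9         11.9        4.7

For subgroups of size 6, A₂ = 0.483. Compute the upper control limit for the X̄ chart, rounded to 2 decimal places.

12.61

X̄̄ = (10.2 + 10.6 + 9.9 + 11.1 + 10.8 + 10.4 + 11.3 + 10.5 + 11.9) / 9 = 96.7000 / 9 = 10.7444
R̄ = (4.1 + 4.0 + 1.0 + 4.6 + 5.5 + 4.2 + 4.2 + 2.5 + 4.7) / 9 = 34.8000 / 9 = 3.8667
UCL = X̄̄ + A₂·R̄ = 10.7444 + 0.483 × 3.8667 = 12.6120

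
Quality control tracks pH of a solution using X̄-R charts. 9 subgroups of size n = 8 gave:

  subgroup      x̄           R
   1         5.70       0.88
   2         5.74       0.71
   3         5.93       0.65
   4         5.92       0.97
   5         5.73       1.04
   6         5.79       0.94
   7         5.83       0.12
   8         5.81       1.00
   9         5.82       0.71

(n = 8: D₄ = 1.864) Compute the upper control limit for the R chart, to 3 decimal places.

R̄ = (0.88 + 0.71 + 0.65 + 0.97 + 1.04 + 0.94 + 0.12 + 1.00 + 0.71) / 9 = 7.0200 / 9 = 0.7800
UCL_R = D₄·R̄ = 1.864 × 0.7800 = 1.4539

1.454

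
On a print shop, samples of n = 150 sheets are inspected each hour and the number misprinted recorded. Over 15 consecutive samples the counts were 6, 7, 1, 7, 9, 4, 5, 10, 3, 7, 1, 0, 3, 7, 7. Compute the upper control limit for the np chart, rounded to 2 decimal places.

p̄ = Σdᵢ / (k·n) = 77 / (15 × 150) = 0.03422
UCL = np̄ + 3·√(np̄(1−p̄)) = 5.1333 + 3 × √(5.1333×0.96578) = 5.1333 + 3 × 2.2266 = 11.8131

11.81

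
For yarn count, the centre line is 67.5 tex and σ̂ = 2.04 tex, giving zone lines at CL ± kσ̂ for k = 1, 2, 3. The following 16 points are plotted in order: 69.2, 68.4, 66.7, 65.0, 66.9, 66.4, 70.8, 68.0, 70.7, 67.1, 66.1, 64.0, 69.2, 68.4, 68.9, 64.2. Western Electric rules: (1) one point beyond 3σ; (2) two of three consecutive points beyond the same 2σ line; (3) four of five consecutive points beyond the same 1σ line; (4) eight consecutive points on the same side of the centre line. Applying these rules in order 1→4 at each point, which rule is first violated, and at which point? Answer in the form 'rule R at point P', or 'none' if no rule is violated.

Zone of each point (C = within 1σ̂, B = 1σ̂–2σ̂, A = 2σ̂–3σ̂, * = beyond 3σ̂; sign = side of CL): 1:+C, 2:+C, 3:-C, 4:-B, 5:-C, 6:-C, 7:+B, 8:+C, 9:+B, 10:-C, 11:-C, 12:-B, 13:+C, 14:+C, 15:+C, 16:-B
No rule fires across all 16 points.

none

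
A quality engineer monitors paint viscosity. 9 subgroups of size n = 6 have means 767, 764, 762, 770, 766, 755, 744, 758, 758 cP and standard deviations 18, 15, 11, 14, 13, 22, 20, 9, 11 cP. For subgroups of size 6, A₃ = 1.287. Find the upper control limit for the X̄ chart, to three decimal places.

X̄̄ = (767 + 764 + 762 + 770 + 766 + 755 + 744 + 758 + 758) / 9 = 760.4444
s̄ = (18 + 15 + 11 + 14 + 13 + 22 + 20 + 9 + 11) / 9 = 14.7778
UCL = X̄̄ + A₃·s̄ = 760.4444 + 1.287 × 14.7778 = 779.4634

779.463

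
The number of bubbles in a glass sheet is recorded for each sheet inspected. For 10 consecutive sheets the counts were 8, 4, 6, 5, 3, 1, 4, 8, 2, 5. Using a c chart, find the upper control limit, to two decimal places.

11.03

c̄ = (8 + 4 + 6 + 5 + 3 + 1 + 4 + 8 + 2 + 5) / 10 = 46 / 10 = 4.6000
UCL = c̄ + 3√c̄ = 4.6000 + 3 × √4.6000 = 4.6000 + 3 × 2.1448 = 11.0343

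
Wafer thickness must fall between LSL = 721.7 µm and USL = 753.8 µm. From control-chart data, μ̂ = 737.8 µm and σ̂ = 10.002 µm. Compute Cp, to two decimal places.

Cp = (USL − LSL) / (6σ̂) = (753.8 − 721.7) / (6 × 10.002) = 32.1000 / 60.0120 = 0.5349

0.53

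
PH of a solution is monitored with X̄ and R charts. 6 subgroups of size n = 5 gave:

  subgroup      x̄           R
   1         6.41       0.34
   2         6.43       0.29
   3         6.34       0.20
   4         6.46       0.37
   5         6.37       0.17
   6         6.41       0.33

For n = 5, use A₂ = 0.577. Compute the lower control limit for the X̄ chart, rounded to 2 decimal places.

6.24

X̄̄ = (6.41 + 6.43 + 6.34 + 6.46 + 6.37 + 6.41) / 6 = 38.4200 / 6 = 6.4033
R̄ = (0.34 + 0.29 + 0.20 + 0.37 + 0.17 + 0.33) / 6 = 1.7000 / 6 = 0.2833
LCL = X̄̄ − A₂·R̄ = 6.4033 − 0.577 × 0.2833 = 6.2398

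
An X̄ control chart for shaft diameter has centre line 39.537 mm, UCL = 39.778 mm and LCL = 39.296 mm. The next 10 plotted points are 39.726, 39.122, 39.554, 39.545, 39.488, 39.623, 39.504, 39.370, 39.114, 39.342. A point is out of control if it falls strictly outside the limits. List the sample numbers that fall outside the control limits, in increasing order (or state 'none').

2, 9

Compare each point to [39.296, 39.778]: sample 2 = 39.122 < LCL; sample 9 = 39.114 < LCL.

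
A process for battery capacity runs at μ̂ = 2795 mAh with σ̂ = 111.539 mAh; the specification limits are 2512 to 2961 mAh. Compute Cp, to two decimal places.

Cp = (USL − LSL) / (6σ̂) = (2961 − 2512) / (6 × 111.539) = 449.0000 / 669.2340 = 0.6709

0.67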